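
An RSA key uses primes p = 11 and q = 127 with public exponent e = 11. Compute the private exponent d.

1031

φ(n) = (p−1)(q−1) = 10·126 = 1260.
Need d with 11·d ≡ 1 (mod 1260). Apply the extended Euclidean algorithm:
1260 = 114·11 + 6
11 = 1·6 + 5
6 = 1·5 + 1
5 = 5·1 + 0
Back-substitute:
1 = 6 − 5
1 = −11 + 2·6
1 = 2·1260 − 229·11
So 11·(-229) ≡ 1 (mod 1260), hence d ≡ -229 ≡ 1031 (mod 1260).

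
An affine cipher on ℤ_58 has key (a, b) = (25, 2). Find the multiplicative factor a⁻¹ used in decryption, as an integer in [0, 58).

Extended Euclidean algorithm:
58 = 2·25 + 8
25 = 3·8 + 1
8 = 8·1 + 0
gcd = 1, so the inverse exists. Back-substitute:
1 = 25 − 3·8
1 = −3·58 + 7·25
So 25·7 ≡ 1 (mod 58).

7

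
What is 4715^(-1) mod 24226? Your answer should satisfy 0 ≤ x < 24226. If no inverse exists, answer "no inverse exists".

20393

Apply the Euclidean algorithm to 24226 and 4715:
24226 = 5×4715 + 651
4715 = 7×651 + 158
651 = 4×158 + 19
158 = 8×19 + 6
19 = 3×6 + 1
6 = 6×1 + 0
The gcd is 1. Working backward:
1 = 19 − 3·6
1 = −3·158 + 25·19
1 = 25·651 − 103·158
1 = −103·4715 + 746·651
1 = 746·24226 − 3833·4715
Hence 4715⁻¹ ≡ -3833 ≡ 20393 (mod 24226).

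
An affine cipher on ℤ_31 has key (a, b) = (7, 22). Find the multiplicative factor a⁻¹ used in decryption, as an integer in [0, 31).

Run Euclid on (31, 7):
31 = 4×7 + 3
7 = 2×3 + 1
3 = 3×1 + 0
gcd = 1, so the inverse exists. Back-substitute:
1 = 7 − 2·3
1 = −2·31 + 9·7
So 7·9 ≡ 1 (mod 31).

9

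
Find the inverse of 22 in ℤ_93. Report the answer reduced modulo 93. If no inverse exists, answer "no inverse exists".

gcd(93, 22) by repeated division:
93 = 4·22 + 5
22 = 4·5 + 2
5 = 2·2 + 1
2 = 2·1 + 0
Since gcd(22, 93) = 1, back-substitute to write 1 as a combination:
1 = 5 − 2·2
1 = −2·22 + 9·5
1 = 9·93 − 38·22
Thus 22·(-38) ≡ 1 (mod 93); reducing, -38 mod 93 = 55.

55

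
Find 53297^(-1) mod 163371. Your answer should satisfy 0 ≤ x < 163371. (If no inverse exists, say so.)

gcd(163371, 53297) by repeated division:
163371 = 3×53297 + 3480
53297 = 15×3480 + 1097
3480 = 3×1097 + 189
1097 = 5×189 + 152
189 = 1×152 + 37
152 = 4×37 + 4
37 = 9×4 + 1
4 = 4×1 + 0
The gcd is 1. Working backward:
1 = 37 − 9·4
1 = −9·152 + 37·37
1 = 37·189 − 46·152
1 = −46·1097 + 267·189
1 = 267·3480 − 847·1097
1 = −847·53297 + 12972·3480
1 = 12972·163371 − 39763·53297
Hence 53297⁻¹ ≡ -39763 ≡ 123608 (mod 163371).

123608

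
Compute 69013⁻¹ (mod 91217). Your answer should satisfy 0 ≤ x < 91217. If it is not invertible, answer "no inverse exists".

Euclidean algorithm on 91217, 69013:
91217 = 1×69013 + 22204
69013 = 3×22204 + 2401
22204 = 9×2401 + 595
2401 = 4×595 + 21
595 = 28×21 + 7
21 = 3×7 + 0
gcd(69013, 91217) = 7 ≠ 1, so 69013 has no multiplicative inverse modulo 91217.

no inverse exists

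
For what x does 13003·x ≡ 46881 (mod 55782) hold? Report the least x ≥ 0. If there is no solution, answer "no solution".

First find gcd(13003, 55782):
55782 = 4·13003 + 3770
13003 = 3·3770 + 1693
3770 = 2·1693 + 384
1693 = 4·384 + 157
384 = 2·157 + 70
157 = 2·70 + 17
70 = 4·17 + 2
17 = 8·2 + 1
2 = 2·1 + 0
gcd = 1, so a unique solution mod 55782 exists.
Back-substitute for the Bézout coefficients:
1 = 17 − 8·2
1 = −8·70 + 33·17
1 = 33·157 − 74·70
1 = −74·384 + 181·157
1 = 181·1693 − 798·384
1 = −798·3770 + 1777·1693
1 = 1777·13003 − 6129·3770
1 = −6129·55782 + 26293·13003
So 13003·(26293) ≡ 1 (mod 55782), giving 13003⁻¹ ≡ 26293.
x ≡ 13003⁻¹·46881 ≡ 26293·46881 ≡ 27279 (mod 55782).

27279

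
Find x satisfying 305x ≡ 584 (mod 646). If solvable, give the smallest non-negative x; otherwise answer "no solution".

470

First find gcd(305, 646):
646 = 2*305 + 36
305 = 8*36 + 17
36 = 2*17 + 2
17 = 8*2 + 1
2 = 2*1 + 0
gcd = 1, so a unique solution mod 646 exists.
Back-substitute for the Bézout coefficients:
1 = 17 − 8·2
1 = −8·36 + 17·17
1 = 17·305 − 144·36
1 = −144·646 + 305·305
So 305·(305) ≡ 1 (mod 646), giving 305⁻¹ ≡ 305.
x ≡ 305⁻¹·584 ≡ 305·584 ≡ 470 (mod 646).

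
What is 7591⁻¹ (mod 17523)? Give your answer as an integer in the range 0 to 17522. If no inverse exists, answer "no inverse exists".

3301

Run Euclid on (17523, 7591):
17523 = 2·7591 + 2341
7591 = 3·2341 + 568
2341 = 4·568 + 69
568 = 8·69 + 16
69 = 4·16 + 5
16 = 3·5 + 1
5 = 5·1 + 0
Since gcd(7591, 17523) = 1, back-substitute to write 1 as a combination:
1 = 16 − 3·5
1 = −3·69 + 13·16
1 = 13·568 − 107·69
1 = −107·2341 + 441·568
1 = 441·7591 − 1430·2341
1 = −1430·17523 + 3301·7591
So 7591·3301 ≡ 1 (mod 17523).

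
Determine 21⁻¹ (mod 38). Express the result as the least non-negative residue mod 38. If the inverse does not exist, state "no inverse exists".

29

gcd(38, 21) by repeated division:
38 = 1·21 + 17
21 = 1·17 + 4
17 = 4·4 + 1
4 = 4·1 + 0
The gcd is 1. Working backward:
1 = 17 − 4·4
1 = −4·21 + 5·17
1 = 5·38 − 9·21
Thus 21·(-9) ≡ 1 (mod 38); reducing, -9 mod 38 = 29.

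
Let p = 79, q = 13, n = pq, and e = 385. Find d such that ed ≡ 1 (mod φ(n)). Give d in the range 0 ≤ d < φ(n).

265

φ(n) = (p−1)(q−1) = 78·12 = 936.
Need d with 385·d ≡ 1 (mod 936). Apply the extended Euclidean algorithm:
936 = 2*385 + 166
385 = 2*166 + 53
166 = 3*53 + 7
53 = 7*7 + 4
7 = 1*4 + 3
4 = 1*3 + 1
3 = 3*1 + 0
Back-substitute:
1 = 4 − 3
1 = −7 + 2·4
1 = 2·53 − 15·7
1 = −15·166 + 47·53
1 = 47·385 − 109·166
1 = −109·936 + 265·385
So 385·265 ≡ 1 (mod 936), hence d = 265.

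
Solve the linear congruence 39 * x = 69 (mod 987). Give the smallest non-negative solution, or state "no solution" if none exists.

First find gcd(39, 987):
987 = 25*39 + 12
39 = 3*12 + 3
12 = 4*3 + 0
gcd = 3 and 3 | 69, so solutions exist. Divide through by 3: 13x ≡ 23 (mod 329).
Now find 13⁻¹ mod 329:
329 = 25*13 + 4
13 = 3*4 + 1
4 = 4*1 + 0
Back-substitute:
1 = 13 − 3·4
1 = −3·329 + 76·13
So 13⁻¹ ≡ 76 (mod 329).
Then x ≡ 76·23 ≡ 103 (mod 329); the smallest non-negative solution is x = 103.

103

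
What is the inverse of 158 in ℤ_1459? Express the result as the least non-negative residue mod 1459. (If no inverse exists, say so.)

Run Euclid on (1459, 158):
1459 = 9×158 + 37
158 = 4×37 + 10
37 = 3×10 + 7
10 = 1×7 + 3
7 = 2×3 + 1
3 = 3×1 + 0
gcd = 1, so the inverse exists. Back-substitute:
1 = 7 − 2·3
1 = −2·10 + 3·7
1 = 3·37 − 11·10
1 = −11·158 + 47·37
1 = 47·1459 − 434·158
Thus 158·(-434) ≡ 1 (mod 1459); reducing, -434 mod 1459 = 1025.

1025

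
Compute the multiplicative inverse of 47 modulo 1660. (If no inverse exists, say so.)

Apply the Euclidean algorithm to 1660 and 47:
1660 = 35·47 + 15
47 = 3·15 + 2
15 = 7·2 + 1
2 = 2·1 + 0
gcd = 1, so the inverse exists. Back-substitute:
1 = 15 − 7·2
1 = −7·47 + 22·15
1 = 22·1660 − 777·47
Hence 47⁻¹ ≡ -777 ≡ 883 (mod 1660).

883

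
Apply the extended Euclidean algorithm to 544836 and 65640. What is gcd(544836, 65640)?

Apply Euclid's algorithm to 544836 and 65640:
544836 = 8·65640 + 19716
65640 = 3·19716 + 6492
19716 = 3·6492 + 240
6492 = 27·240 + 12
240 = 20·12 + 0
gcd(544836, 65640) = 12.
Working backward:
12 = 6492 − 27·240
12 = −27·19716 + 82·6492
12 = 82·65640 − 273·19716
12 = −273·544836 + 2266·65640
So 12 = (-273)·544836 + (2266)·65640.

12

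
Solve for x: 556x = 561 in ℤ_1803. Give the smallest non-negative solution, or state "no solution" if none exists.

First find gcd(556, 1803):
1803 = 3×556 + 135
556 = 4×135 + 16
135 = 8×16 + 7
16 = 2×7 + 2
7 = 3×2 + 1
2 = 2×1 + 0
gcd = 1, so a unique solution mod 1803 exists.
Back-substitute for the Bézout coefficients:
1 = 7 − 3·2
1 = −3·16 + 7·7
1 = 7·135 − 59·16
1 = −59·556 + 243·135
1 = 243·1803 − 788·556
So 556·(-788) ≡ 1 (mod 1803), giving 556⁻¹ ≡ 1015.
x ≡ 556⁻¹·561 ≡ 1015·561 ≡ 1470 (mod 1803).

1470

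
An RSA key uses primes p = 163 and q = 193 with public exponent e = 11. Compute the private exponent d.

8483

φ(n) = (p−1)(q−1) = 162·192 = 31104.
Need d with 11·d ≡ 1 (mod 31104). Apply the extended Euclidean algorithm:
31104 = 2827×11 + 7
11 = 1×7 + 4
7 = 1×4 + 3
4 = 1×3 + 1
3 = 3×1 + 0
Back-substitute:
1 = 4 − 3
1 = −7 + 2·4
1 = 2·11 − 3·7
1 = −3·31104 + 8483·11
So 11·8483 ≡ 1 (mod 31104), hence d = 8483.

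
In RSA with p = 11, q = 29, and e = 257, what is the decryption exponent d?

φ(n) = (p−1)(q−1) = 10·28 = 280.
Need d with 257·d ≡ 1 (mod 280). Apply the extended Euclidean algorithm:
280 = 1×257 + 23
257 = 11×23 + 4
23 = 5×4 + 3
4 = 1×3 + 1
3 = 3×1 + 0
Back-substitute:
1 = 4 − 3
1 = −23 + 6·4
1 = 6·257 − 67·23
1 = −67·280 + 73·257
So 257·73 ≡ 1 (mod 280), hence d = 73.

73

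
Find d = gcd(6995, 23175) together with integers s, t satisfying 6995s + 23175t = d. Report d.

Apply Euclid's algorithm to 23175 and 6995:
23175 = 3×6995 + 2190
6995 = 3×2190 + 425
2190 = 5×425 + 65
425 = 6×65 + 35
65 = 1×35 + 30
35 = 1×30 + 5
30 = 6×5 + 0
gcd(6995, 23175) = 5.
Working backward:
5 = 35 − 30
5 = −65 + 2·35
5 = 2·425 − 13·65
5 = −13·2190 + 67·425
5 = 67·6995 − 214·2190
5 = −214·23175 + 709·6995
So 5 = (-214)·23175 + (709)·6995.

5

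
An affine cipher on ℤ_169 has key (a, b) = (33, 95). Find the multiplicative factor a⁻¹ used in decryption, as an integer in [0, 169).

41

gcd(169, 33) by repeated division:
169 = 5·33 + 4
33 = 8·4 + 1
4 = 4·1 + 0
Since gcd(33, 169) = 1, back-substitute to write 1 as a combination:
1 = 33 − 8·4
1 = −8·169 + 41·33
So 33·41 ≡ 1 (mod 169).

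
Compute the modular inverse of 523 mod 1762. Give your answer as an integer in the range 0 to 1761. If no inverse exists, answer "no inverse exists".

283

Extended Euclidean algorithm:
1762 = 3·523 + 193
523 = 2·193 + 137
193 = 1·137 + 56
137 = 2·56 + 25
56 = 2·25 + 6
25 = 4·6 + 1
6 = 6·1 + 0
gcd = 1, so the inverse exists. Back-substitute:
1 = 25 − 4·6
1 = −4·56 + 9·25
1 = 9·137 − 22·56
1 = −22·193 + 31·137
1 = 31·523 − 84·193
1 = −84·1762 + 283·523
So 523·283 ≡ 1 (mod 1762).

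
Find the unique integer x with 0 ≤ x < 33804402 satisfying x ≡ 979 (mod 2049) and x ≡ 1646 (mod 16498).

Write x = 979 + 2049·k. Then 2049·k ≡ 1646 − 979 ≡ 667 (mod 16498).
Need 2049⁻¹ mod 16498. Extended Euclid on (16498, 2049):
16498 = 8*2049 + 106
2049 = 19*106 + 35
106 = 3*35 + 1
35 = 35*1 + 0
Back-substitute:
1 = 106 − 3·35
1 = −3·2049 + 58·106
1 = 58·16498 − 467·2049
2049⁻¹ ≡ 16031 (mod 16498), so k ≡ 16031·667 ≡ 1973 (mod 16498).
x = 979 + 2049·1973 = 4043656.

4043656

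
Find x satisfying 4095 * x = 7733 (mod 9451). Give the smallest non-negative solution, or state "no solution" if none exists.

gcd(4095, 9451):
9451 = 2×4095 + 1261
4095 = 3×1261 + 312
1261 = 4×312 + 13
312 = 24×13 + 0
gcd = 13, but 13 ∤ 7733, so the congruence has no solution.

no solution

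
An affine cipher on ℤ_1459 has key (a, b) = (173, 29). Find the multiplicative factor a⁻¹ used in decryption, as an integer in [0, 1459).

1206

Apply the Euclidean algorithm to 1459 and 173:
1459 = 8×173 + 75
173 = 2×75 + 23
75 = 3×23 + 6
23 = 3×6 + 5
6 = 1×5 + 1
5 = 5×1 + 0
The gcd is 1. Working backward:
1 = 6 − 5
1 = −23 + 4·6
1 = 4·75 − 13·23
1 = −13·173 + 30·75
1 = 30·1459 − 253·173
Thus 173·(-253) ≡ 1 (mod 1459); reducing, -253 mod 1459 = 1206.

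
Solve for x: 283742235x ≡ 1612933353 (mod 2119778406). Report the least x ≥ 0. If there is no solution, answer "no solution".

First find gcd(283742235, 2119778406):
2119778406 = 7*283742235 + 133582761
283742235 = 2*133582761 + 16576713
133582761 = 8*16576713 + 969057
16576713 = 17*969057 + 102744
969057 = 9*102744 + 44361
102744 = 2*44361 + 14022
44361 = 3*14022 + 2295
14022 = 6*2295 + 252
2295 = 9*252 + 27
252 = 9*27 + 9
27 = 3*9 + 0
gcd = 9 and 9 | 1612933353, so solutions exist. Divide through by 9: 31526915x ≡ 179214817 (mod 235530934).
Now find 31526915⁻¹ mod 235530934:
235530934 = 7*31526915 + 14842529
31526915 = 2*14842529 + 1841857
14842529 = 8*1841857 + 107673
1841857 = 17*107673 + 11416
107673 = 9*11416 + 4929
11416 = 2*4929 + 1558
4929 = 3*1558 + 255
1558 = 6*255 + 28
255 = 9*28 + 3
28 = 9*3 + 1
3 = 3*1 + 0
Back-substitute:
1 = 28 − 9·3
1 = −9·255 + 82·28
1 = 82·1558 − 501·255
1 = −501·4929 + 1585·1558
1 = 1585·11416 − 3671·4929
1 = −3671·107673 + 34624·11416
1 = 34624·1841857 − 592279·107673
1 = −592279·14842529 + 4772856·1841857
1 = 4772856·31526915 − 10137991·14842529
1 = −10137991·235530934 + 75738793·31526915
So 31526915⁻¹ ≡ 75738793 (mod 235530934).
Then x ≡ 75738793·179214817 ≡ 217977327 (mod 235530934); the smallest non-negative solution is x = 217977327.

217977327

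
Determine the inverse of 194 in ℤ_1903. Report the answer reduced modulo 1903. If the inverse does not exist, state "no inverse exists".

206

gcd(1903, 194) by repeated division:
1903 = 9·194 + 157
194 = 1·157 + 37
157 = 4·37 + 9
37 = 4·9 + 1
9 = 9·1 + 0
The gcd is 1. Working backward:
1 = 37 − 4·9
1 = −4·157 + 17·37
1 = 17·194 − 21·157
1 = −21·1903 + 206·194
So 194·206 ≡ 1 (mod 1903).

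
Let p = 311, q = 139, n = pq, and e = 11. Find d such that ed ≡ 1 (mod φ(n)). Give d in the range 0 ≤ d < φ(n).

φ(n) = (p−1)(q−1) = 310·138 = 42780.
Need d with 11·d ≡ 1 (mod 42780). Apply the extended Euclidean algorithm:
42780 = 3889·11 + 1
11 = 11·1 + 0
Back-substitute:
1 = 42780 − 3889·11
So 11·(-3889) ≡ 1 (mod 42780), hence d ≡ -3889 ≡ 38891 (mod 42780).

38891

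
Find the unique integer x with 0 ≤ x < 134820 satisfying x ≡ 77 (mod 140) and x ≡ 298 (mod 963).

12817

Write x = 77 + 140·k. Then 140·k ≡ 298 − 77 ≡ 221 (mod 963).
Need 140⁻¹ mod 963. Extended Euclid on (963, 140):
963 = 6·140 + 123
140 = 1·123 + 17
123 = 7·17 + 4
17 = 4·4 + 1
4 = 4·1 + 0
Back-substitute:
1 = 17 − 4·4
1 = −4·123 + 29·17
1 = 29·140 − 33·123
1 = −33·963 + 227·140
140⁻¹ ≡ 227 (mod 963), so k ≡ 227·221 ≡ 91 (mod 963).
x = 77 + 140·91 = 12817.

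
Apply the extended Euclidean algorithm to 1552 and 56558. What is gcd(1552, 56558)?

2

Repeated division:
56558 = 36×1552 + 686
1552 = 2×686 + 180
686 = 3×180 + 146
180 = 1×146 + 34
146 = 4×34 + 10
34 = 3×10 + 4
10 = 2×4 + 2
4 = 2×2 + 0
gcd(1552, 56558) = 2.
Working backward:
2 = 10 − 2·4
2 = −2·34 + 7·10
2 = 7·146 − 30·34
2 = −30·180 + 37·146
2 = 37·686 − 141·180
2 = −141·1552 + 319·686
2 = 319·56558 − 11625·1552
So 2 = (319)·56558 + (-11625)·1552.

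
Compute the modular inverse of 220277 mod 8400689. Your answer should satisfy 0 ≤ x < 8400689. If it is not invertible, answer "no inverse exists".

887332

Apply the Euclidean algorithm to 8400689 and 220277:
8400689 = 38·220277 + 30163
220277 = 7·30163 + 9136
30163 = 3·9136 + 2755
9136 = 3·2755 + 871
2755 = 3·871 + 142
871 = 6·142 + 19
142 = 7·19 + 9
19 = 2·9 + 1
9 = 9·1 + 0
Since gcd(220277, 8400689) = 1, back-substitute to write 1 as a combination:
1 = 19 − 2·9
1 = −2·142 + 15·19
1 = 15·871 − 92·142
1 = −92·2755 + 291·871
1 = 291·9136 − 965·2755
1 = −965·30163 + 3186·9136
1 = 3186·220277 − 23267·30163
1 = −23267·8400689 + 887332·220277
So 220277·887332 ≡ 1 (mod 8400689).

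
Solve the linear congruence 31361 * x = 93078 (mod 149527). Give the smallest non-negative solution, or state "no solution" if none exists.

26074

First find gcd(31361, 149527):
149527 = 4*31361 + 24083
31361 = 1*24083 + 7278
24083 = 3*7278 + 2249
7278 = 3*2249 + 531
2249 = 4*531 + 125
531 = 4*125 + 31
125 = 4*31 + 1
31 = 31*1 + 0
gcd = 1, so a unique solution mod 149527 exists.
Back-substitute for the Bézout coefficients:
1 = 125 − 4·31
1 = −4·531 + 17·125
1 = 17·2249 − 72·531
1 = −72·7278 + 233·2249
1 = 233·24083 − 771·7278
1 = −771·31361 + 1004·24083
1 = 1004·149527 − 4787·31361
So 31361·(-4787) ≡ 1 (mod 149527), giving 31361⁻¹ ≡ 144740.
x ≡ 31361⁻¹·93078 ≡ 144740·93078 ≡ 26074 (mod 149527).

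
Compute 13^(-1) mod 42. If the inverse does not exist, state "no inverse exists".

13

Run Euclid on (42, 13):
42 = 3×13 + 3
13 = 4×3 + 1
3 = 3×1 + 0
gcd = 1, so the inverse exists. Back-substitute:
1 = 13 − 4·3
1 = −4·42 + 13·13
So 13·13 ≡ 1 (mod 42).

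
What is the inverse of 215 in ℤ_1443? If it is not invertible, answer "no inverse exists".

Extended Euclidean algorithm:
1443 = 6*215 + 153
215 = 1*153 + 62
153 = 2*62 + 29
62 = 2*29 + 4
29 = 7*4 + 1
4 = 4*1 + 0
Since gcd(215, 1443) = 1, back-substitute to write 1 as a combination:
1 = 29 − 7·4
1 = −7·62 + 15·29
1 = 15·153 − 37·62
1 = −37·215 + 52·153
1 = 52·1443 − 349·215
So 215·(-349) ≡ 1 (mod 1443), and -349 ≡ 1094 (mod 1443).

1094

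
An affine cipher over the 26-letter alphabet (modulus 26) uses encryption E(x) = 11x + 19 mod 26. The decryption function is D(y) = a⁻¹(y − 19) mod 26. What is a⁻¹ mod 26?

19

Run Euclid on (26, 11):
26 = 2·11 + 4
11 = 2·4 + 3
4 = 1·3 + 1
3 = 3·1 + 0
The gcd is 1. Working backward:
1 = 4 − 3
1 = −11 + 3·4
1 = 3·26 − 7·11
Thus 11·(-7) ≡ 1 (mod 26); reducing, -7 mod 26 = 19.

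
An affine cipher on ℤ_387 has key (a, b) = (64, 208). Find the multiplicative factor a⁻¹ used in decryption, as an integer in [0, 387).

Run Euclid on (387, 64):
387 = 6×64 + 3
64 = 21×3 + 1
3 = 3×1 + 0
The gcd is 1. Working backward:
1 = 64 − 21·3
1 = −21·387 + 127·64
So 64·127 ≡ 1 (mod 387).

127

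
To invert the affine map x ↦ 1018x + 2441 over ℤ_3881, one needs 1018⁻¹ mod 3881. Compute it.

1971

Run Euclid on (3881, 1018):
3881 = 3*1018 + 827
1018 = 1*827 + 191
827 = 4*191 + 63
191 = 3*63 + 2
63 = 31*2 + 1
2 = 2*1 + 0
Since gcd(1018, 3881) = 1, back-substitute to write 1 as a combination:
1 = 63 − 31·2
1 = −31·191 + 94·63
1 = 94·827 − 407·191
1 = −407·1018 + 501·827
1 = 501·3881 − 1910·1018
Hence 1018⁻¹ ≡ -1910 ≡ 1971 (mod 3881).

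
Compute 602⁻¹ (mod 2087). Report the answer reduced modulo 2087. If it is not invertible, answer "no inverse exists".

2035

Extended Euclidean algorithm:
2087 = 3*602 + 281
602 = 2*281 + 40
281 = 7*40 + 1
40 = 40*1 + 0
The gcd is 1. Working backward:
1 = 281 − 7·40
1 = −7·602 + 15·281
1 = 15·2087 − 52·602
So 602·(-52) ≡ 1 (mod 2087), and -52 ≡ 2035 (mod 2087).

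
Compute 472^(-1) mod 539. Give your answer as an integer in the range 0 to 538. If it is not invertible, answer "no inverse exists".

Extended Euclidean algorithm:
539 = 1×472 + 67
472 = 7×67 + 3
67 = 22×3 + 1
3 = 3×1 + 0
gcd = 1, so the inverse exists. Back-substitute:
1 = 67 − 22·3
1 = −22·472 + 155·67
1 = 155·539 − 177·472
So 472·(-177) ≡ 1 (mod 539), and -177 ≡ 362 (mod 539).

362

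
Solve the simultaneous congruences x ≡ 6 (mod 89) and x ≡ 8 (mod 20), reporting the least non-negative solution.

Write x = 6 + 89·k. Then 89·k ≡ 8 − 6 ≡ 2 (mod 20).
Need 89⁻¹ mod 20. Extended Euclid on (20, 9):
20 = 2·9 + 2
9 = 4·2 + 1
2 = 2·1 + 0
Back-substitute:
1 = 9 − 4·2
1 = −4·20 + 9·9
89⁻¹ ≡ 9 (mod 20), so k ≡ 9·2 ≡ 18 (mod 20).
x = 6 + 89·18 = 1608.

1608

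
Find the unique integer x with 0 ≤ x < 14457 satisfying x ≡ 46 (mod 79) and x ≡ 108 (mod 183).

Write x = 46 + 79·k. Then 79·k ≡ 108 − 46 ≡ 62 (mod 183).
Need 79⁻¹ mod 183. Extended Euclid on (183, 79):
183 = 2×79 + 25
79 = 3×25 + 4
25 = 6×4 + 1
4 = 4×1 + 0
Back-substitute:
1 = 25 − 6·4
1 = −6·79 + 19·25
1 = 19·183 − 44·79
79⁻¹ ≡ 139 (mod 183), so k ≡ 139·62 ≡ 17 (mod 183).
x = 46 + 79·17 = 1389.

1389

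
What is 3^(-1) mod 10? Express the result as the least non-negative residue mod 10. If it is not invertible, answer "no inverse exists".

Apply the Euclidean algorithm to 10 and 3:
10 = 3×3 + 1
3 = 3×1 + 0
The gcd is 1. Working backward:
1 = 10 − 3·3
Hence 3⁻¹ ≡ -3 ≡ 7 (mod 10).

7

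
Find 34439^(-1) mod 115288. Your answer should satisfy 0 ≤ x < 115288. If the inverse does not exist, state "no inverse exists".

63119

Apply the Euclidean algorithm to 115288 and 34439:
115288 = 3×34439 + 11971
34439 = 2×11971 + 10497
11971 = 1×10497 + 1474
10497 = 7×1474 + 179
1474 = 8×179 + 42
179 = 4×42 + 11
42 = 3×11 + 9
11 = 1×9 + 2
9 = 4×2 + 1
2 = 2×1 + 0
gcd = 1, so the inverse exists. Back-substitute:
1 = 9 − 4·2
1 = −4·11 + 5·9
1 = 5·42 − 19·11
1 = −19·179 + 81·42
1 = 81·1474 − 667·179
1 = −667·10497 + 4750·1474
1 = 4750·11971 − 5417·10497
1 = −5417·34439 + 15584·11971
1 = 15584·115288 − 52169·34439
So 34439·(-52169) ≡ 1 (mod 115288), and -52169 ≡ 63119 (mod 115288).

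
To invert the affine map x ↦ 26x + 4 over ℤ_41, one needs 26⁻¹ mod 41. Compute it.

gcd(41, 26) by repeated division:
41 = 1×26 + 15
26 = 1×15 + 11
15 = 1×11 + 4
11 = 2×4 + 3
4 = 1×3 + 1
3 = 3×1 + 0
gcd = 1, so the inverse exists. Back-substitute:
1 = 4 − 3
1 = −11 + 3·4
1 = 3·15 − 4·11
1 = −4·26 + 7·15
1 = 7·41 − 11·26
So 26·(-11) ≡ 1 (mod 41), and -11 ≡ 30 (mod 41).

30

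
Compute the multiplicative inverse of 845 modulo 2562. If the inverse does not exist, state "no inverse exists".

1613

gcd(2562, 845) by repeated division:
2562 = 3×845 + 27
845 = 31×27 + 8
27 = 3×8 + 3
8 = 2×3 + 2
3 = 1×2 + 1
2 = 2×1 + 0
Since gcd(845, 2562) = 1, back-substitute to write 1 as a combination:
1 = 3 − 2
1 = −8 + 3·3
1 = 3·27 − 10·8
1 = −10·845 + 313·27
1 = 313·2562 − 949·845
So 845·(-949) ≡ 1 (mod 2562), and -949 ≡ 1613 (mod 2562).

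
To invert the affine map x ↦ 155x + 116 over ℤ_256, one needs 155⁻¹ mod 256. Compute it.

147

Extended Euclidean algorithm:
256 = 1·155 + 101
155 = 1·101 + 54
101 = 1·54 + 47
54 = 1·47 + 7
47 = 6·7 + 5
7 = 1·5 + 2
5 = 2·2 + 1
2 = 2·1 + 0
Since gcd(155, 256) = 1, back-substitute to write 1 as a combination:
1 = 5 − 2·2
1 = −2·7 + 3·5
1 = 3·47 − 20·7
1 = −20·54 + 23·47
1 = 23·101 − 43·54
1 = −43·155 + 66·101
1 = 66·256 − 109·155
So 155·(-109) ≡ 1 (mod 256), and -109 ≡ 147 (mod 256).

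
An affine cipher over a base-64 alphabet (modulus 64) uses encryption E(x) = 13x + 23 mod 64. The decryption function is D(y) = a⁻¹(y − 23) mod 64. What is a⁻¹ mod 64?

Run Euclid on (64, 13):
64 = 4×13 + 12
13 = 1×12 + 1
12 = 12×1 + 0
The gcd is 1. Working backward:
1 = 13 − 12
1 = −64 + 5·13
So 13·5 ≡ 1 (mod 64).

5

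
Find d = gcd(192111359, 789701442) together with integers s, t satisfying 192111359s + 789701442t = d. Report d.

1

Apply Euclid's algorithm to 789701442 and 192111359:
789701442 = 4×192111359 + 21256006
192111359 = 9×21256006 + 807305
21256006 = 26×807305 + 266076
807305 = 3×266076 + 9077
266076 = 29×9077 + 2843
9077 = 3×2843 + 548
2843 = 5×548 + 103
548 = 5×103 + 33
103 = 3×33 + 4
33 = 8×4 + 1
4 = 4×1 + 0
gcd(192111359, 789701442) = 1.
Express as a combination:
1 = 33 − 8·4
1 = −8·103 + 25·33
1 = 25·548 − 133·103
1 = −133·2843 + 690·548
1 = 690·9077 − 2203·2843
1 = −2203·266076 + 64577·9077
1 = 64577·807305 − 195934·266076
1 = −195934·21256006 + 5158861·807305
1 = 5158861·192111359 − 46625683·21256006
1 = −46625683·789701442 + 191661593·192111359
So 1 = (-46625683)·789701442 + (191661593)·192111359.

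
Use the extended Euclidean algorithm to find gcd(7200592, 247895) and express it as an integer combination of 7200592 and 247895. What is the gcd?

1

Euclidean algorithm:
7200592 = 29*247895 + 11637
247895 = 21*11637 + 3518
11637 = 3*3518 + 1083
3518 = 3*1083 + 269
1083 = 4*269 + 7
269 = 38*7 + 3
7 = 2*3 + 1
3 = 3*1 + 0
gcd(7200592, 247895) = 1.
Express as a combination:
1 = 7 − 2·3
1 = −2·269 + 77·7
1 = 77·1083 − 310·269
1 = −310·3518 + 1007·1083
1 = 1007·11637 − 3331·3518
1 = −3331·247895 + 70958·11637
1 = 70958·7200592 − 2061113·247895
So 1 = (70958)·7200592 + (-2061113)·247895.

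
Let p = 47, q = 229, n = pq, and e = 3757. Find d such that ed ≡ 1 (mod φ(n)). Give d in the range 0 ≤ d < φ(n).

φ(n) = (p−1)(q−1) = 46·228 = 10488.
Need d with 3757·d ≡ 1 (mod 10488). Apply the extended Euclidean algorithm:
10488 = 2·3757 + 2974
3757 = 1·2974 + 783
2974 = 3·783 + 625
783 = 1·625 + 158
625 = 3·158 + 151
158 = 1·151 + 7
151 = 21·7 + 4
7 = 1·4 + 3
4 = 1·3 + 1
3 = 3·1 + 0
Back-substitute:
1 = 4 − 3
1 = −7 + 2·4
1 = 2·151 − 43·7
1 = −43·158 + 45·151
1 = 45·625 − 178·158
1 = −178·783 + 223·625
1 = 223·2974 − 847·783
1 = −847·3757 + 1070·2974
1 = 1070·10488 − 2987·3757
So 3757·(-2987) ≡ 1 (mod 10488), hence d ≡ -2987 ≡ 7501 (mod 10488).

7501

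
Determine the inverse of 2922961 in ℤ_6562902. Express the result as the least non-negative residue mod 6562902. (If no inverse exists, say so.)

Apply the Euclidean algorithm to 6562902 and 2922961:
6562902 = 2·2922961 + 716980
2922961 = 4·716980 + 55041
716980 = 13·55041 + 1447
55041 = 38·1447 + 55
1447 = 26·55 + 17
55 = 3·17 + 4
17 = 4·4 + 1
4 = 4·1 + 0
Since gcd(2922961, 6562902) = 1, back-substitute to write 1 as a combination:
1 = 17 − 4·4
1 = −4·55 + 13·17
1 = 13·1447 − 342·55
1 = −342·55041 + 13009·1447
1 = 13009·716980 − 169459·55041
1 = −169459·2922961 + 690845·716980
1 = 690845·6562902 − 1551149·2922961
So 2922961·(-1551149) ≡ 1 (mod 6562902), and -1551149 ≡ 5011753 (mod 6562902).

5011753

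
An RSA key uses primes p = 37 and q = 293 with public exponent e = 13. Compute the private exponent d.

6469

φ(n) = (p−1)(q−1) = 36·292 = 10512.
Need d with 13·d ≡ 1 (mod 10512). Apply the extended Euclidean algorithm:
10512 = 808×13 + 8
13 = 1×8 + 5
8 = 1×5 + 3
5 = 1×3 + 2
3 = 1×2 + 1
2 = 2×1 + 0
Back-substitute:
1 = 3 − 2
1 = −5 + 2·3
1 = 2·8 − 3·5
1 = −3·13 + 5·8
1 = 5·10512 − 4043·13
So 13·(-4043) ≡ 1 (mod 10512), hence d ≡ -4043 ≡ 6469 (mod 10512).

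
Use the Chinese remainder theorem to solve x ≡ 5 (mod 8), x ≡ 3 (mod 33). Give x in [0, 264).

69

Write x = 5 + 8·k. Then 8·k ≡ 3 − 5 ≡ 31 (mod 33).
Need 8⁻¹ mod 33. Extended Euclid on (33, 8):
33 = 4×8 + 1
8 = 8×1 + 0
Back-substitute:
1 = 33 − 4·8
8⁻¹ ≡ 29 (mod 33), so k ≡ 29·31 ≡ 8 (mod 33).
x = 5 + 8·8 = 69.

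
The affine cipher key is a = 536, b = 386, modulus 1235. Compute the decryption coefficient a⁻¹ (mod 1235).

841

Apply the Euclidean algorithm to 1235 and 536:
1235 = 2·536 + 163
536 = 3·163 + 47
163 = 3·47 + 22
47 = 2·22 + 3
22 = 7·3 + 1
3 = 3·1 + 0
Since gcd(536, 1235) = 1, back-substitute to write 1 as a combination:
1 = 22 − 7·3
1 = −7·47 + 15·22
1 = 15·163 − 52·47
1 = −52·536 + 171·163
1 = 171·1235 − 394·536
So 536·(-394) ≡ 1 (mod 1235), and -394 ≡ 841 (mod 1235).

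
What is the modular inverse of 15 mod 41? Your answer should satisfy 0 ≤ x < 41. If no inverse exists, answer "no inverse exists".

11

Apply the Euclidean algorithm to 41 and 15:
41 = 2*15 + 11
15 = 1*11 + 4
11 = 2*4 + 3
4 = 1*3 + 1
3 = 3*1 + 0
gcd = 1, so the inverse exists. Back-substitute:
1 = 4 − 3
1 = −11 + 3·4
1 = 3·15 − 4·11
1 = −4·41 + 11·15
So 15·11 ≡ 1 (mod 41).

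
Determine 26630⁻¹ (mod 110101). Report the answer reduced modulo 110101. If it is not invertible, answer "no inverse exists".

83967

Run Euclid on (110101, 26630):
110101 = 4·26630 + 3581
26630 = 7·3581 + 1563
3581 = 2·1563 + 455
1563 = 3·455 + 198
455 = 2·198 + 59
198 = 3·59 + 21
59 = 2·21 + 17
21 = 1·17 + 4
17 = 4·4 + 1
4 = 4·1 + 0
gcd = 1, so the inverse exists. Back-substitute:
1 = 17 − 4·4
1 = −4·21 + 5·17
1 = 5·59 − 14·21
1 = −14·198 + 47·59
1 = 47·455 − 108·198
1 = −108·1563 + 371·455
1 = 371·3581 − 850·1563
1 = −850·26630 + 6321·3581
1 = 6321·110101 − 26134·26630
Thus 26630·(-26134) ≡ 1 (mod 110101); reducing, -26134 mod 110101 = 83967.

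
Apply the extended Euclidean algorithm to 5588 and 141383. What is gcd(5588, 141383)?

11

Euclidean algorithm:
141383 = 25×5588 + 1683
5588 = 3×1683 + 539
1683 = 3×539 + 66
539 = 8×66 + 11
66 = 6×11 + 0
gcd(5588, 141383) = 11.
Back-substituting:
11 = 539 − 8·66
11 = −8·1683 + 25·539
11 = 25·5588 − 83·1683
11 = −83·141383 + 2100·5588
So 11 = (-83)·141383 + (2100)·5588.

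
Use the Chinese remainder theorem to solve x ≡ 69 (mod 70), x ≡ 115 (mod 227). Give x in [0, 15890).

5109

Write x = 69 + 70·k. Then 70·k ≡ 115 − 69 ≡ 46 (mod 227).
Need 70⁻¹ mod 227. Extended Euclid on (227, 70):
227 = 3·70 + 17
70 = 4·17 + 2
17 = 8·2 + 1
2 = 2·1 + 0
Back-substitute:
1 = 17 − 8·2
1 = −8·70 + 33·17
1 = 33·227 − 107·70
70⁻¹ ≡ 120 (mod 227), so k ≡ 120·46 ≡ 72 (mod 227).
x = 69 + 70·72 = 5109.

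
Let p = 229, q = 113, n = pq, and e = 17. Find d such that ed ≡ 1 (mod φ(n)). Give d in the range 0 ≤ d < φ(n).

φ(n) = (p−1)(q−1) = 228·112 = 25536.
Need d with 17·d ≡ 1 (mod 25536). Apply the extended Euclidean algorithm:
25536 = 1502·17 + 2
17 = 8·2 + 1
2 = 2·1 + 0
Back-substitute:
1 = 17 − 8·2
1 = −8·25536 + 12017·17
So 17·12017 ≡ 1 (mod 25536), hence d = 12017.

12017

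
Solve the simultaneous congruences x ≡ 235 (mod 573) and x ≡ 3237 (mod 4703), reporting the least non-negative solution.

Write x = 235 + 573·k. Then 573·k ≡ 3237 − 235 ≡ 3002 (mod 4703).
Need 573⁻¹ mod 4703. Extended Euclid on (4703, 573):
4703 = 8*573 + 119
573 = 4*119 + 97
119 = 1*97 + 22
97 = 4*22 + 9
22 = 2*9 + 4
9 = 2*4 + 1
4 = 4*1 + 0
Back-substitute:
1 = 9 − 2·4
1 = −2·22 + 5·9
1 = 5·97 − 22·22
1 = −22·119 + 27·97
1 = 27·573 − 130·119
1 = −130·4703 + 1067·573
573⁻¹ ≡ 1067 (mod 4703), so k ≡ 1067·3002 ≡ 391 (mod 4703).
x = 235 + 573·391 = 224278.

224278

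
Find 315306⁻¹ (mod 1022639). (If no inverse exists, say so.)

337925

Run Euclid on (1022639, 315306):
1022639 = 3*315306 + 76721
315306 = 4*76721 + 8422
76721 = 9*8422 + 923
8422 = 9*923 + 115
923 = 8*115 + 3
115 = 38*3 + 1
3 = 3*1 + 0
Since gcd(315306, 1022639) = 1, back-substitute to write 1 as a combination:
1 = 115 − 38·3
1 = −38·923 + 305·115
1 = 305·8422 − 2783·923
1 = −2783·76721 + 25352·8422
1 = 25352·315306 − 104191·76721
1 = −104191·1022639 + 337925·315306
So 315306·337925 ≡ 1 (mod 1022639).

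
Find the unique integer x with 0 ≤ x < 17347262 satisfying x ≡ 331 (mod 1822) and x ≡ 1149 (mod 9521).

13235339

Write x = 331 + 1822·k. Then 1822·k ≡ 1149 − 331 ≡ 818 (mod 9521).
Need 1822⁻¹ mod 9521. Extended Euclid on (9521, 1822):
9521 = 5*1822 + 411
1822 = 4*411 + 178
411 = 2*178 + 55
178 = 3*55 + 13
55 = 4*13 + 3
13 = 4*3 + 1
3 = 3*1 + 0
Back-substitute:
1 = 13 − 4·3
1 = −4·55 + 17·13
1 = 17·178 − 55·55
1 = −55·411 + 127·178
1 = 127·1822 − 563·411
1 = −563·9521 + 2942·1822
1822⁻¹ ≡ 2942 (mod 9521), so k ≡ 2942·818 ≡ 7264 (mod 9521).
x = 331 + 1822·7264 = 13235339.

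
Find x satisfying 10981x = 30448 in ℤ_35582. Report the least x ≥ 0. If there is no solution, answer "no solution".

25462

First find gcd(10981, 35582):
35582 = 3×10981 + 2639
10981 = 4×2639 + 425
2639 = 6×425 + 89
425 = 4×89 + 69
89 = 1×69 + 20
69 = 3×20 + 9
20 = 2×9 + 2
9 = 4×2 + 1
2 = 2×1 + 0
gcd = 1, so a unique solution mod 35582 exists.
Back-substitute for the Bézout coefficients:
1 = 9 − 4·2
1 = −4·20 + 9·9
1 = 9·69 − 31·20
1 = −31·89 + 40·69
1 = 40·425 − 191·89
1 = −191·2639 + 1186·425
1 = 1186·10981 − 4935·2639
1 = −4935·35582 + 15991·10981
So 10981·(15991) ≡ 1 (mod 35582), giving 10981⁻¹ ≡ 15991.
x ≡ 10981⁻¹·30448 ≡ 15991·30448 ≡ 25462 (mod 35582).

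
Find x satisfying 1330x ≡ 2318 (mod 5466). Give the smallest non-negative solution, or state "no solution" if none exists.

236

First find gcd(1330, 5466):
5466 = 4·1330 + 146
1330 = 9·146 + 16
146 = 9·16 + 2
16 = 8·2 + 0
gcd = 2 and 2 | 2318, so solutions exist. Divide through by 2: 665x ≡ 1159 (mod 2733).
Now find 665⁻¹ mod 2733:
2733 = 4*665 + 73
665 = 9*73 + 8
73 = 9*8 + 1
8 = 8*1 + 0
Back-substitute:
1 = 73 − 9·8
1 = −9·665 + 82·73
1 = 82·2733 − 337·665
So 665·(-337) ≡ 1 (mod 2733), i.e. 665⁻¹ ≡ 2396.
Then x ≡ 2396·1159 ≡ 236 (mod 2733); the smallest non-negative solution is x = 236.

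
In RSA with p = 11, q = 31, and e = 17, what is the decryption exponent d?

φ(n) = (p−1)(q−1) = 10·30 = 300.
Need d with 17·d ≡ 1 (mod 300). Apply the extended Euclidean algorithm:
300 = 17×17 + 11
17 = 1×11 + 6
11 = 1×6 + 5
6 = 1×5 + 1
5 = 5×1 + 0
Back-substitute:
1 = 6 − 5
1 = −11 + 2·6
1 = 2·17 − 3·11
1 = −3·300 + 53·17
So 17·53 ≡ 1 (mod 300), hence d = 53.

53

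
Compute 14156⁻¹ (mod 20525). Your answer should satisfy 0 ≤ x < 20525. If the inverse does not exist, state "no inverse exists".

Apply the Euclidean algorithm to 20525 and 14156:
20525 = 1*14156 + 6369
14156 = 2*6369 + 1418
6369 = 4*1418 + 697
1418 = 2*697 + 24
697 = 29*24 + 1
24 = 24*1 + 0
Since gcd(14156, 20525) = 1, back-substitute to write 1 as a combination:
1 = 697 − 29·24
1 = −29·1418 + 59·697
1 = 59·6369 − 265·1418
1 = −265·14156 + 589·6369
1 = 589·20525 − 854·14156
Thus 14156·(-854) ≡ 1 (mod 20525); reducing, -854 mod 20525 = 19671.

19671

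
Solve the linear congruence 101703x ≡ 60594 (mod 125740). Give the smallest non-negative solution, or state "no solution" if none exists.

First find gcd(101703, 125740):
125740 = 1*101703 + 24037
101703 = 4*24037 + 5555
24037 = 4*5555 + 1817
5555 = 3*1817 + 104
1817 = 17*104 + 49
104 = 2*49 + 6
49 = 8*6 + 1
6 = 6*1 + 0
gcd = 1, so a unique solution mod 125740 exists.
Back-substitute for the Bézout coefficients:
1 = 49 − 8·6
1 = −8·104 + 17·49
1 = 17·1817 − 297·104
1 = −297·5555 + 908·1817
1 = 908·24037 − 3929·5555
1 = −3929·101703 + 16624·24037
1 = 16624·125740 − 20553·101703
So 101703·(-20553) ≡ 1 (mod 125740), giving 101703⁻¹ ≡ 105187.
x ≡ 101703⁻¹·60594 ≡ 105187·60594 ≡ 66218 (mod 125740).

66218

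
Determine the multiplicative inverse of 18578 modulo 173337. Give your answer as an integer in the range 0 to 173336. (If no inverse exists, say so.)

80156

gcd(173337, 18578) by repeated division:
173337 = 9·18578 + 6135
18578 = 3·6135 + 173
6135 = 35·173 + 80
173 = 2·80 + 13
80 = 6·13 + 2
13 = 6·2 + 1
2 = 2·1 + 0
Since gcd(18578, 173337) = 1, back-substitute to write 1 as a combination:
1 = 13 − 6·2
1 = −6·80 + 37·13
1 = 37·173 − 80·80
1 = −80·6135 + 2837·173
1 = 2837·18578 − 8591·6135
1 = −8591·173337 + 80156·18578
So 18578·80156 ≡ 1 (mod 173337).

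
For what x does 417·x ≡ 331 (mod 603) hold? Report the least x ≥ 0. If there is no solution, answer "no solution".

no solution

gcd(417, 603):
603 = 1*417 + 186
417 = 2*186 + 45
186 = 4*45 + 6
45 = 7*6 + 3
6 = 2*3 + 0
gcd = 3, but 3 ∤ 331, so the congruence has no solution.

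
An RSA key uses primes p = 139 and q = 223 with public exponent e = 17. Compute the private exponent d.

14417

φ(n) = (p−1)(q−1) = 138·222 = 30636.
Need d with 17·d ≡ 1 (mod 30636). Apply the extended Euclidean algorithm:
30636 = 1802×17 + 2
17 = 8×2 + 1
2 = 2×1 + 0
Back-substitute:
1 = 17 − 8·2
1 = −8·30636 + 14417·17
So 17·14417 ≡ 1 (mod 30636), hence d = 14417.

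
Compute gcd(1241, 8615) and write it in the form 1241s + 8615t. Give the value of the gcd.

Apply Euclid's algorithm to 8615 and 1241:
8615 = 6·1241 + 1169
1241 = 1·1169 + 72
1169 = 16·72 + 17
72 = 4·17 + 4
17 = 4·4 + 1
4 = 4·1 + 0
gcd(1241, 8615) = 1.
Express as a combination:
1 = 17 − 4·4
1 = −4·72 + 17·17
1 = 17·1169 − 276·72
1 = −276·1241 + 293·1169
1 = 293·8615 − 2034·1241
So 1 = (293)·8615 + (-2034)·1241.

1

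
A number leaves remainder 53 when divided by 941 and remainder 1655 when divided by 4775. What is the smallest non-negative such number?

Write x = 53 + 941·k. Then 941·k ≡ 1655 − 53 ≡ 1602 (mod 4775).
Need 941⁻¹ mod 4775. Extended Euclid on (4775, 941):
4775 = 5×941 + 70
941 = 13×70 + 31
70 = 2×31 + 8
31 = 3×8 + 7
8 = 1×7 + 1
7 = 7×1 + 0
Back-substitute:
1 = 8 − 7
1 = −31 + 4·8
1 = 4·70 − 9·31
1 = −9·941 + 121·70
1 = 121·4775 − 614·941
941⁻¹ ≡ 4161 (mod 4775), so k ≡ 4161·1602 ≡ 22 (mod 4775).
x = 53 + 941·22 = 20755.

20755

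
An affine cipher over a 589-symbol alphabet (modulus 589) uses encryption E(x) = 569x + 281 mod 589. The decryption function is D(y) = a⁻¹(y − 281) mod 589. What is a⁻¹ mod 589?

265

Extended Euclidean algorithm:
589 = 1×569 + 20
569 = 28×20 + 9
20 = 2×9 + 2
9 = 4×2 + 1
2 = 2×1 + 0
gcd = 1, so the inverse exists. Back-substitute:
1 = 9 − 4·2
1 = −4·20 + 9·9
1 = 9·569 − 256·20
1 = −256·589 + 265·569
So 569·265 ≡ 1 (mod 589).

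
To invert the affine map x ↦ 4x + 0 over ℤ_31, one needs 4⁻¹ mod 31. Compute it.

Extended Euclidean algorithm:
31 = 7*4 + 3
4 = 1*3 + 1
3 = 3*1 + 0
The gcd is 1. Working backward:
1 = 4 − 3
1 = −31 + 8·4
So 4·8 ≡ 1 (mod 31).

8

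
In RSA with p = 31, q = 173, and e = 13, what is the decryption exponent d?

φ(n) = (p−1)(q−1) = 30·172 = 5160.
Need d with 13·d ≡ 1 (mod 5160). Apply the extended Euclidean algorithm:
5160 = 396×13 + 12
13 = 1×12 + 1
12 = 12×1 + 0
Back-substitute:
1 = 13 − 12
1 = −5160 + 397·13
So 13·397 ≡ 1 (mod 5160), hence d = 397.

397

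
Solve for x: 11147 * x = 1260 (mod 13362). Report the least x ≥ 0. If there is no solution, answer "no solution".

First find gcd(11147, 13362):
13362 = 1×11147 + 2215
11147 = 5×2215 + 72
2215 = 30×72 + 55
72 = 1×55 + 17
55 = 3×17 + 4
17 = 4×4 + 1
4 = 4×1 + 0
gcd = 1, so a unique solution mod 13362 exists.
Back-substitute for the Bézout coefficients:
1 = 17 − 4·4
1 = −4·55 + 13·17
1 = 13·72 − 17·55
1 = −17·2215 + 523·72
1 = 523·11147 − 2632·2215
1 = −2632·13362 + 3155·11147
So 11147·(3155) ≡ 1 (mod 13362), giving 11147⁻¹ ≡ 3155.
x ≡ 11147⁻¹·1260 ≡ 3155·1260 ≡ 6786 (mod 13362).

6786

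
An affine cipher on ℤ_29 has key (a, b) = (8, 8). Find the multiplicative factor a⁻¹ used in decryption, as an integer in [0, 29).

11

Extended Euclidean algorithm:
29 = 3*8 + 5
8 = 1*5 + 3
5 = 1*3 + 2
3 = 1*2 + 1
2 = 2*1 + 0
gcd = 1, so the inverse exists. Back-substitute:
1 = 3 − 2
1 = −5 + 2·3
1 = 2·8 − 3·5
1 = −3·29 + 11·8
So 8·11 ≡ 1 (mod 29).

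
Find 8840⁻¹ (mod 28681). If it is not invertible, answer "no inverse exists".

gcd(28681, 8840) by repeated division:
28681 = 3*8840 + 2161
8840 = 4*2161 + 196
2161 = 11*196 + 5
196 = 39*5 + 1
5 = 5*1 + 0
gcd = 1, so the inverse exists. Back-substitute:
1 = 196 − 39·5
1 = −39·2161 + 430·196
1 = 430·8840 − 1759·2161
1 = −1759·28681 + 5707·8840
So 8840·5707 ≡ 1 (mod 28681).

5707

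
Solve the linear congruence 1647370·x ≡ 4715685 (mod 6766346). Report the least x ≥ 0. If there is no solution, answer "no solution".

gcd(1647370, 6766346):
6766346 = 4*1647370 + 176866
1647370 = 9*176866 + 55576
176866 = 3*55576 + 10138
55576 = 5*10138 + 4886
10138 = 2*4886 + 366
4886 = 13*366 + 128
366 = 2*128 + 110
128 = 1*110 + 18
110 = 6*18 + 2
18 = 9*2 + 0
gcd = 2, but 2 ∤ 4715685, so the congruence has no solution.

no solution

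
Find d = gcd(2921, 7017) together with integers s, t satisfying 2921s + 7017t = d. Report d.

Repeated division:
7017 = 2·2921 + 1175
2921 = 2·1175 + 571
1175 = 2·571 + 33
571 = 17·33 + 10
33 = 3·10 + 3
10 = 3·3 + 1
3 = 3·1 + 0
gcd(2921, 7017) = 1.
Express as a combination:
1 = 10 − 3·3
1 = −3·33 + 10·10
1 = 10·571 − 173·33
1 = −173·1175 + 356·571
1 = 356·2921 − 885·1175
1 = −885·7017 + 2126·2921
So 1 = (-885)·7017 + (2126)·2921.

1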